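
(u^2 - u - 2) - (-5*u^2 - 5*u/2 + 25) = 6*u^2 + 3*u/2 - 27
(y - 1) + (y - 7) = 2*y - 8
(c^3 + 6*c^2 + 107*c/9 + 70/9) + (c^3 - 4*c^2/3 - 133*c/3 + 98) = 2*c^3 + 14*c^2/3 - 292*c/9 + 952/9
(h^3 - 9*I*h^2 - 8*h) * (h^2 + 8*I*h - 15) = h^5 - I*h^4 + 49*h^3 + 71*I*h^2 + 120*h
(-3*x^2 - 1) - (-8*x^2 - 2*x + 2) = 5*x^2 + 2*x - 3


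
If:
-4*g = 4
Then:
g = -1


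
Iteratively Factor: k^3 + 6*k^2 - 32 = (k + 4)*(k^2 + 2*k - 8) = (k - 2)*(k + 4)*(k + 4)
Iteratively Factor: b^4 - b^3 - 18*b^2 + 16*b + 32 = (b - 4)*(b^3 + 3*b^2 - 6*b - 8) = (b - 4)*(b + 1)*(b^2 + 2*b - 8) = (b - 4)*(b - 2)*(b + 1)*(b + 4)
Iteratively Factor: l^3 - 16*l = (l + 4)*(l^2 - 4*l) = l*(l + 4)*(l - 4)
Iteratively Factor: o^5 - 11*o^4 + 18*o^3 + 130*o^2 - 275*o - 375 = (o - 5)*(o^4 - 6*o^3 - 12*o^2 + 70*o + 75) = (o - 5)^2*(o^3 - o^2 - 17*o - 15) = (o - 5)^2*(o + 3)*(o^2 - 4*o - 5) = (o - 5)^3*(o + 3)*(o + 1)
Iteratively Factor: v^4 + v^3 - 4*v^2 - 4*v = (v - 2)*(v^3 + 3*v^2 + 2*v) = (v - 2)*(v + 2)*(v^2 + v) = (v - 2)*(v + 1)*(v + 2)*(v)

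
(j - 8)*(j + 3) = j^2 - 5*j - 24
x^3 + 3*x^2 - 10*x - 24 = (x - 3)*(x + 2)*(x + 4)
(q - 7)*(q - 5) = q^2 - 12*q + 35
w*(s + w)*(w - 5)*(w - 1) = s*w^3 - 6*s*w^2 + 5*s*w + w^4 - 6*w^3 + 5*w^2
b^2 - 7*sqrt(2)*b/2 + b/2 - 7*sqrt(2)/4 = (b + 1/2)*(b - 7*sqrt(2)/2)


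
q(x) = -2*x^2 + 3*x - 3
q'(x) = 3 - 4*x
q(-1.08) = -8.57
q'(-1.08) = 7.32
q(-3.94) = -45.87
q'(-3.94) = 18.76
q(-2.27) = -20.12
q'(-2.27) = 12.08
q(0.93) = -1.94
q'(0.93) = -0.72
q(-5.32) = -75.56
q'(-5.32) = 24.28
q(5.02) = -38.34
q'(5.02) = -17.08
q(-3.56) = -39.03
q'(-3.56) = 17.24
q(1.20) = -2.28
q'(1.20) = -1.80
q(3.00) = -12.00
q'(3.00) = -9.00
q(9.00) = -138.00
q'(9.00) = -33.00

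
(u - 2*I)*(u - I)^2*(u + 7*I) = u^4 + 3*I*u^3 + 23*u^2 - 33*I*u - 14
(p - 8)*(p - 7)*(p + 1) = p^3 - 14*p^2 + 41*p + 56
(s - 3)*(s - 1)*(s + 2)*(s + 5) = s^4 + 3*s^3 - 15*s^2 - 19*s + 30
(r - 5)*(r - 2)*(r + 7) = r^3 - 39*r + 70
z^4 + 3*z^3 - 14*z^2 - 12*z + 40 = (z - 2)^2*(z + 2)*(z + 5)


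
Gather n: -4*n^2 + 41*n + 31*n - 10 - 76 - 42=-4*n^2 + 72*n - 128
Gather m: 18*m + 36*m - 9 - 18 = 54*m - 27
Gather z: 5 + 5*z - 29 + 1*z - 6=6*z - 30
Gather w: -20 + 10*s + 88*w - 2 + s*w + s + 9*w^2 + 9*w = 11*s + 9*w^2 + w*(s + 97) - 22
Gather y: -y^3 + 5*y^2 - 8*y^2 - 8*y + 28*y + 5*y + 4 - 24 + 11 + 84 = -y^3 - 3*y^2 + 25*y + 75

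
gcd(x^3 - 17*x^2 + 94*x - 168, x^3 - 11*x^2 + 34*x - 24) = x^2 - 10*x + 24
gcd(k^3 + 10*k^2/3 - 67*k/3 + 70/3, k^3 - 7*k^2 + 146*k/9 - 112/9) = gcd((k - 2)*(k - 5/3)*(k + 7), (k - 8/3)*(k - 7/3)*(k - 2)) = k - 2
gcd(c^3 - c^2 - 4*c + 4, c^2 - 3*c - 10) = c + 2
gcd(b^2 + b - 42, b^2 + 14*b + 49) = b + 7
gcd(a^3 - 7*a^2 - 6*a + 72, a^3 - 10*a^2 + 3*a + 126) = a^2 - 3*a - 18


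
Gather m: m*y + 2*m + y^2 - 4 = m*(y + 2) + y^2 - 4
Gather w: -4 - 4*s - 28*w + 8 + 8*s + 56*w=4*s + 28*w + 4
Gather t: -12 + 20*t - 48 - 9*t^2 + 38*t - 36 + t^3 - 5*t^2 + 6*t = t^3 - 14*t^2 + 64*t - 96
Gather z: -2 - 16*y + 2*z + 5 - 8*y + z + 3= -24*y + 3*z + 6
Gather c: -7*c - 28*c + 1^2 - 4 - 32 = -35*c - 35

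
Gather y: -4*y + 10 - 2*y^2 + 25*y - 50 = -2*y^2 + 21*y - 40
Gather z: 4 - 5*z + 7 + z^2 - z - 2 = z^2 - 6*z + 9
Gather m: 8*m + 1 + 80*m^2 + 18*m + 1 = 80*m^2 + 26*m + 2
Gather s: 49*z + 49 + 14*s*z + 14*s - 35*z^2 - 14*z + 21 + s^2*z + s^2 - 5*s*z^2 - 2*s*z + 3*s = s^2*(z + 1) + s*(-5*z^2 + 12*z + 17) - 35*z^2 + 35*z + 70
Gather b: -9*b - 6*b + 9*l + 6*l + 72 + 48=-15*b + 15*l + 120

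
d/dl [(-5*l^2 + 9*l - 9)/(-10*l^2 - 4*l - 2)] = (55*l^2 - 80*l - 27)/(2*(25*l^4 + 20*l^3 + 14*l^2 + 4*l + 1))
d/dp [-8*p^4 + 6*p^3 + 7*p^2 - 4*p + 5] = -32*p^3 + 18*p^2 + 14*p - 4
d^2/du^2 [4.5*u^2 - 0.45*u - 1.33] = 9.00000000000000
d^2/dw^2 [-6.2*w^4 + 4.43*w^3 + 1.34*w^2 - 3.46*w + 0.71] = -74.4*w^2 + 26.58*w + 2.68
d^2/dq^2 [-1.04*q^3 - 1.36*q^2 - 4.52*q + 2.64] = -6.24*q - 2.72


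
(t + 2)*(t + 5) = t^2 + 7*t + 10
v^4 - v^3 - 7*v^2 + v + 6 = (v - 3)*(v - 1)*(v + 1)*(v + 2)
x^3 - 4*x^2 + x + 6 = (x - 3)*(x - 2)*(x + 1)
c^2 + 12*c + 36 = (c + 6)^2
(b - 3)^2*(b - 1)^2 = b^4 - 8*b^3 + 22*b^2 - 24*b + 9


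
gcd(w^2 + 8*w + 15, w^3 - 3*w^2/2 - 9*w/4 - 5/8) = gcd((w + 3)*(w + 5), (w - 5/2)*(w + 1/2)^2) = 1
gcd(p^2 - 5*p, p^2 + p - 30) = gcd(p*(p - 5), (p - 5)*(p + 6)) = p - 5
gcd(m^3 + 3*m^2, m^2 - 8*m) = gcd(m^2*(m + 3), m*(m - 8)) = m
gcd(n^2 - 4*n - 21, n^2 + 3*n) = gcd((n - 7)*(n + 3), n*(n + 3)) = n + 3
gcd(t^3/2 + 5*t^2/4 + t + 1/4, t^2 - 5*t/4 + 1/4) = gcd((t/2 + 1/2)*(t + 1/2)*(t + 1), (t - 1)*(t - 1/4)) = 1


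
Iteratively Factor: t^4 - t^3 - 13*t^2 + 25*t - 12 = (t - 1)*(t^3 - 13*t + 12) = (t - 3)*(t - 1)*(t^2 + 3*t - 4) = (t - 3)*(t - 1)^2*(t + 4)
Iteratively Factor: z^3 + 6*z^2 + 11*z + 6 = (z + 1)*(z^2 + 5*z + 6) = (z + 1)*(z + 2)*(z + 3)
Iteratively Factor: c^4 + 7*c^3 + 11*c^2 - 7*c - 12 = (c + 1)*(c^3 + 6*c^2 + 5*c - 12) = (c - 1)*(c + 1)*(c^2 + 7*c + 12) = (c - 1)*(c + 1)*(c + 3)*(c + 4)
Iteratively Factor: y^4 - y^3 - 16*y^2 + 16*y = (y + 4)*(y^3 - 5*y^2 + 4*y) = (y - 1)*(y + 4)*(y^2 - 4*y) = y*(y - 1)*(y + 4)*(y - 4)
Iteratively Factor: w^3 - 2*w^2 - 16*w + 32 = (w - 2)*(w^2 - 16) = (w - 4)*(w - 2)*(w + 4)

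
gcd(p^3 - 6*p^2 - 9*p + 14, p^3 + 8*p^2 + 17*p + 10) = p + 2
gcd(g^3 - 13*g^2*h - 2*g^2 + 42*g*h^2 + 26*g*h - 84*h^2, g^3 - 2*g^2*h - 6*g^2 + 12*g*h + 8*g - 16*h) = g - 2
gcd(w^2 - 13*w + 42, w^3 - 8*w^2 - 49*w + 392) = w - 7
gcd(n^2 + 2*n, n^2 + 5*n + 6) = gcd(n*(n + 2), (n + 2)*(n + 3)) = n + 2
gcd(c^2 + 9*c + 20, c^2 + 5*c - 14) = 1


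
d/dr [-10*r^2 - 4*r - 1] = -20*r - 4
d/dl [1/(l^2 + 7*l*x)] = (-2*l - 7*x)/(l^2*(l + 7*x)^2)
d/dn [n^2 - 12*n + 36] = 2*n - 12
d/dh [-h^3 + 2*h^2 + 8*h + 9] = -3*h^2 + 4*h + 8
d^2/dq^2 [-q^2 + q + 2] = -2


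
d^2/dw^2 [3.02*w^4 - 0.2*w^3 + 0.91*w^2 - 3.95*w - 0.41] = 36.24*w^2 - 1.2*w + 1.82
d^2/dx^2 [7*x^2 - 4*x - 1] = 14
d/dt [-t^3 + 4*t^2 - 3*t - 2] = -3*t^2 + 8*t - 3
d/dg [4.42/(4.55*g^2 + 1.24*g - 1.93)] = (-40.222*g - 5.4808)/(4.55*g^2 + 1.24*g - 1.93)^2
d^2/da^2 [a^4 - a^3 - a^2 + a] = 12*a^2 - 6*a - 2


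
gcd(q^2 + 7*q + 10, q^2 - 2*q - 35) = q + 5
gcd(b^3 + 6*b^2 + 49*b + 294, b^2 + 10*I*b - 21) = b + 7*I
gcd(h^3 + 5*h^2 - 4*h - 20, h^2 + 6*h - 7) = 1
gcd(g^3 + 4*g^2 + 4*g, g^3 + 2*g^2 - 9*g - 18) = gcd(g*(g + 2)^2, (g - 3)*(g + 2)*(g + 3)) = g + 2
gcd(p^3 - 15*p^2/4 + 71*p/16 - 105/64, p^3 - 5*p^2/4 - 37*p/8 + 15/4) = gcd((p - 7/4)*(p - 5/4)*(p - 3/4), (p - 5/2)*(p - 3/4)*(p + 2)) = p - 3/4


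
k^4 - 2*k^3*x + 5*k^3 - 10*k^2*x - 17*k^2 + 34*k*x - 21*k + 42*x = (k - 3)*(k + 1)*(k + 7)*(k - 2*x)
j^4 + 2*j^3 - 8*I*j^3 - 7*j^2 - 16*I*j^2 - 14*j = j*(j + 2)*(j - 7*I)*(j - I)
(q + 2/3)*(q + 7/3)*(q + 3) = q^3 + 6*q^2 + 95*q/9 + 14/3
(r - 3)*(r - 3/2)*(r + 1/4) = r^3 - 17*r^2/4 + 27*r/8 + 9/8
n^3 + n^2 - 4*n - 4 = (n - 2)*(n + 1)*(n + 2)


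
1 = 1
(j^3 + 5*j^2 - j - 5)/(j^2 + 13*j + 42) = (j^3 + 5*j^2 - j - 5)/(j^2 + 13*j + 42)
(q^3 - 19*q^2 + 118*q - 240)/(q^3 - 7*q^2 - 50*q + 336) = (q - 5)/(q + 7)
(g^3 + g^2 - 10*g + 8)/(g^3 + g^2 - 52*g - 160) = (g^2 - 3*g + 2)/(g^2 - 3*g - 40)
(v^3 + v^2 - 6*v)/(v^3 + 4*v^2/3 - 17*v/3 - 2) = 3*v/(3*v + 1)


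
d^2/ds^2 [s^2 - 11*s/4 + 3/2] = 2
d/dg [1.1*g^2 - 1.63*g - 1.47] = 2.2*g - 1.63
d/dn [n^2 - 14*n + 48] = 2*n - 14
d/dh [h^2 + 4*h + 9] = 2*h + 4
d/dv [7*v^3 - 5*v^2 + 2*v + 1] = 21*v^2 - 10*v + 2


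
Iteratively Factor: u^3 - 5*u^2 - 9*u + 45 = (u + 3)*(u^2 - 8*u + 15) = (u - 5)*(u + 3)*(u - 3)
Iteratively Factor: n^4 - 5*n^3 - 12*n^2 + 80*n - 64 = (n - 4)*(n^3 - n^2 - 16*n + 16) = (n - 4)*(n + 4)*(n^2 - 5*n + 4) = (n - 4)^2*(n + 4)*(n - 1)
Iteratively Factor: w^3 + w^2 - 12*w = (w + 4)*(w^2 - 3*w) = (w - 3)*(w + 4)*(w)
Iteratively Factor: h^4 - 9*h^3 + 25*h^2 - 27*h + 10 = (h - 1)*(h^3 - 8*h^2 + 17*h - 10) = (h - 2)*(h - 1)*(h^2 - 6*h + 5) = (h - 5)*(h - 2)*(h - 1)*(h - 1)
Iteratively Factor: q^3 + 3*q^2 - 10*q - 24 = (q + 4)*(q^2 - q - 6) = (q + 2)*(q + 4)*(q - 3)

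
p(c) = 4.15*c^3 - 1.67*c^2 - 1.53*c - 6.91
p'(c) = 12.45*c^2 - 3.34*c - 1.53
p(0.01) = -6.93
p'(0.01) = -1.56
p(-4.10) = -314.73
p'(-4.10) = 221.45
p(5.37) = 579.36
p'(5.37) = 339.55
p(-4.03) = -299.49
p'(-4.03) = 214.13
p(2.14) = 22.84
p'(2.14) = 48.34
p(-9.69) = -3924.78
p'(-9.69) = 1199.84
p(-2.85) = -112.18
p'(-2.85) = 109.11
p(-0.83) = -9.16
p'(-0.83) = 9.82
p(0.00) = -6.91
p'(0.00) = -1.53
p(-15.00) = -14365.96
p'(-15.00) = 2849.82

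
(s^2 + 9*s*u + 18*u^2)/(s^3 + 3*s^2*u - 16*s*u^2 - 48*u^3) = (s + 6*u)/(s^2 - 16*u^2)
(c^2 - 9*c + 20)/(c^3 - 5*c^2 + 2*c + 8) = (c - 5)/(c^2 - c - 2)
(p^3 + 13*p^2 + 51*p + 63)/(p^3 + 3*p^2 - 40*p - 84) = (p^2 + 6*p + 9)/(p^2 - 4*p - 12)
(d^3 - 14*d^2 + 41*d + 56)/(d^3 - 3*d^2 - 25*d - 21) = (d - 8)/(d + 3)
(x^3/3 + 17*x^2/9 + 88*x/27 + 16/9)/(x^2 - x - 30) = (9*x^3 + 51*x^2 + 88*x + 48)/(27*(x^2 - x - 30))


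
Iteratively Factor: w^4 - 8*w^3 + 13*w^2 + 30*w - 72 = (w - 3)*(w^3 - 5*w^2 - 2*w + 24) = (w - 3)^2*(w^2 - 2*w - 8) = (w - 4)*(w - 3)^2*(w + 2)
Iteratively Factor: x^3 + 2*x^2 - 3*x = (x - 1)*(x^2 + 3*x) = x*(x - 1)*(x + 3)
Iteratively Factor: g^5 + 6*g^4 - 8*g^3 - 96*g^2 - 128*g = (g + 2)*(g^4 + 4*g^3 - 16*g^2 - 64*g) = (g + 2)*(g + 4)*(g^3 - 16*g) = g*(g + 2)*(g + 4)*(g^2 - 16) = g*(g - 4)*(g + 2)*(g + 4)*(g + 4)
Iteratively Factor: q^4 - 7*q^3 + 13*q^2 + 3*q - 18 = (q + 1)*(q^3 - 8*q^2 + 21*q - 18) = (q - 3)*(q + 1)*(q^2 - 5*q + 6) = (q - 3)^2*(q + 1)*(q - 2)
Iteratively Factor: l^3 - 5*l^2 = (l - 5)*(l^2) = l*(l - 5)*(l)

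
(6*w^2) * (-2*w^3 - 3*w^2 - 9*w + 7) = -12*w^5 - 18*w^4 - 54*w^3 + 42*w^2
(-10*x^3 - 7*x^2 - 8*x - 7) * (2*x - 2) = -20*x^4 + 6*x^3 - 2*x^2 + 2*x + 14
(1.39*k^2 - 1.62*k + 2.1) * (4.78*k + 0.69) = 6.6442*k^3 - 6.7845*k^2 + 8.9202*k + 1.449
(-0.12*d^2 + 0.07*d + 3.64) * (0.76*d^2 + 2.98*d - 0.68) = -0.0912*d^4 - 0.3044*d^3 + 3.0566*d^2 + 10.7996*d - 2.4752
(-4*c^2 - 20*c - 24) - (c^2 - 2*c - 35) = -5*c^2 - 18*c + 11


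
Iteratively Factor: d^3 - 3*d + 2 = (d - 1)*(d^2 + d - 2) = (d - 1)^2*(d + 2)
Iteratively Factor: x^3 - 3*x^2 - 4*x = (x + 1)*(x^2 - 4*x) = (x - 4)*(x + 1)*(x)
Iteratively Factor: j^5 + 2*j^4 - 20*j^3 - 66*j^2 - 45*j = (j)*(j^4 + 2*j^3 - 20*j^2 - 66*j - 45) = j*(j - 5)*(j^3 + 7*j^2 + 15*j + 9) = j*(j - 5)*(j + 3)*(j^2 + 4*j + 3) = j*(j - 5)*(j + 1)*(j + 3)*(j + 3)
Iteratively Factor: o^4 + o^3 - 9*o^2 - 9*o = (o + 3)*(o^3 - 2*o^2 - 3*o) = o*(o + 3)*(o^2 - 2*o - 3) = o*(o + 1)*(o + 3)*(o - 3)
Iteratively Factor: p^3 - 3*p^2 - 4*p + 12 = (p - 3)*(p^2 - 4) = (p - 3)*(p - 2)*(p + 2)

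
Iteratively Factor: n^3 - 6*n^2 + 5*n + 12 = (n - 4)*(n^2 - 2*n - 3) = (n - 4)*(n - 3)*(n + 1)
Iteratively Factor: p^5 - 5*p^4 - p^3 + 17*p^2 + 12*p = (p)*(p^4 - 5*p^3 - p^2 + 17*p + 12) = p*(p + 1)*(p^3 - 6*p^2 + 5*p + 12) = p*(p + 1)^2*(p^2 - 7*p + 12) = p*(p - 3)*(p + 1)^2*(p - 4)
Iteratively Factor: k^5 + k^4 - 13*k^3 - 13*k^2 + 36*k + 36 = (k - 2)*(k^4 + 3*k^3 - 7*k^2 - 27*k - 18) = (k - 2)*(k + 3)*(k^3 - 7*k - 6) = (k - 3)*(k - 2)*(k + 3)*(k^2 + 3*k + 2) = (k - 3)*(k - 2)*(k + 2)*(k + 3)*(k + 1)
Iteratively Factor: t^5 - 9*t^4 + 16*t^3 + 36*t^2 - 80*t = (t)*(t^4 - 9*t^3 + 16*t^2 + 36*t - 80) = t*(t + 2)*(t^3 - 11*t^2 + 38*t - 40) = t*(t - 5)*(t + 2)*(t^2 - 6*t + 8) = t*(t - 5)*(t - 2)*(t + 2)*(t - 4)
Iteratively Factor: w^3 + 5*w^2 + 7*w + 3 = (w + 1)*(w^2 + 4*w + 3) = (w + 1)^2*(w + 3)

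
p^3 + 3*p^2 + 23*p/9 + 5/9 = (p + 1/3)*(p + 1)*(p + 5/3)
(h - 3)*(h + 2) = h^2 - h - 6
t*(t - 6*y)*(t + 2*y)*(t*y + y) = t^4*y - 4*t^3*y^2 + t^3*y - 12*t^2*y^3 - 4*t^2*y^2 - 12*t*y^3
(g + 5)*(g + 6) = g^2 + 11*g + 30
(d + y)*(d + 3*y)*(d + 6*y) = d^3 + 10*d^2*y + 27*d*y^2 + 18*y^3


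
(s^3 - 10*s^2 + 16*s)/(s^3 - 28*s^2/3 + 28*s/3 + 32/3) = 3*s/(3*s + 2)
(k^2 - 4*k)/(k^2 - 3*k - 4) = k/(k + 1)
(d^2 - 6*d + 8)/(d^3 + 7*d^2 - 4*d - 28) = (d - 4)/(d^2 + 9*d + 14)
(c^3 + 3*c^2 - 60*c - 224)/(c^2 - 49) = (c^2 - 4*c - 32)/(c - 7)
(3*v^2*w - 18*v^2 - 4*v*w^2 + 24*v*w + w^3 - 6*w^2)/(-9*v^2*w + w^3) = (-v*w + 6*v + w^2 - 6*w)/(w*(3*v + w))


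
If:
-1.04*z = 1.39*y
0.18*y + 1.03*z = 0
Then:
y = 0.00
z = 0.00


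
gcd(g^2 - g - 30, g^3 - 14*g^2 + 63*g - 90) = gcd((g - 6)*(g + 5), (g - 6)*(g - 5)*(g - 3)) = g - 6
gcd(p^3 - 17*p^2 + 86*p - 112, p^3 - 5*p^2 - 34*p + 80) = p^2 - 10*p + 16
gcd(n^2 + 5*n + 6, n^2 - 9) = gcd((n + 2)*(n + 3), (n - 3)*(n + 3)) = n + 3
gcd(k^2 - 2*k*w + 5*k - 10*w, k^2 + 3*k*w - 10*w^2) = -k + 2*w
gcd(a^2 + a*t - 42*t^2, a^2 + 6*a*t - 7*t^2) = a + 7*t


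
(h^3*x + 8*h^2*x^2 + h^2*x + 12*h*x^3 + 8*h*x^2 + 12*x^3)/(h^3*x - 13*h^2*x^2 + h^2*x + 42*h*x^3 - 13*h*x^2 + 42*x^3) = (h^2 + 8*h*x + 12*x^2)/(h^2 - 13*h*x + 42*x^2)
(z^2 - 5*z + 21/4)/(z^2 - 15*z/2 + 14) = (z - 3/2)/(z - 4)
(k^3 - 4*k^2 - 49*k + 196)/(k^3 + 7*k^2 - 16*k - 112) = (k - 7)/(k + 4)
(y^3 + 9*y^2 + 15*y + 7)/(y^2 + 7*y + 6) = (y^2 + 8*y + 7)/(y + 6)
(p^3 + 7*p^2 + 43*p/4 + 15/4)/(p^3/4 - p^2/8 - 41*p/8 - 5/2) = 2*(2*p^2 + 13*p + 15)/(p^2 - p - 20)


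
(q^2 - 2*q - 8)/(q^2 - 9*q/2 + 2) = 2*(q + 2)/(2*q - 1)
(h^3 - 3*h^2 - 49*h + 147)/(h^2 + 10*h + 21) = (h^2 - 10*h + 21)/(h + 3)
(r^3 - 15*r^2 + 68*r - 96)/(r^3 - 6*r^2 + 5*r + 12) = (r - 8)/(r + 1)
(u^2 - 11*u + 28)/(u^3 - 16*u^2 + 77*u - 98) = (u - 4)/(u^2 - 9*u + 14)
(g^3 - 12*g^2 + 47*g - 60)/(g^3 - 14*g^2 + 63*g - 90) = (g - 4)/(g - 6)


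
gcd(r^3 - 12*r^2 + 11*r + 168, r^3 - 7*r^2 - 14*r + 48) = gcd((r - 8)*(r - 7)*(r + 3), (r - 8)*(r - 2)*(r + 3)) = r^2 - 5*r - 24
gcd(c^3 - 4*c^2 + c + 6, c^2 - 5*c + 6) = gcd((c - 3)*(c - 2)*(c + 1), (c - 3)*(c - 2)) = c^2 - 5*c + 6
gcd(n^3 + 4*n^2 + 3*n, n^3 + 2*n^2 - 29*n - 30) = n + 1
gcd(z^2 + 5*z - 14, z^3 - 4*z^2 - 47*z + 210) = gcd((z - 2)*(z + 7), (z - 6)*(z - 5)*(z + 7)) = z + 7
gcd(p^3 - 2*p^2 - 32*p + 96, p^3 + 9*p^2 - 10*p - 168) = p^2 + 2*p - 24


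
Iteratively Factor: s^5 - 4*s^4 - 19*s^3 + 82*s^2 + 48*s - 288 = (s + 2)*(s^4 - 6*s^3 - 7*s^2 + 96*s - 144) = (s - 4)*(s + 2)*(s^3 - 2*s^2 - 15*s + 36) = (s - 4)*(s + 2)*(s + 4)*(s^2 - 6*s + 9) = (s - 4)*(s - 3)*(s + 2)*(s + 4)*(s - 3)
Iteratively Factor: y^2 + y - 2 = (y + 2)*(y - 1)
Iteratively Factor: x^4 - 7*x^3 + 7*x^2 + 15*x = (x - 5)*(x^3 - 2*x^2 - 3*x) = (x - 5)*(x - 3)*(x^2 + x) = x*(x - 5)*(x - 3)*(x + 1)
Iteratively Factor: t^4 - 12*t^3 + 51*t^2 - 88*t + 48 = (t - 4)*(t^3 - 8*t^2 + 19*t - 12) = (t - 4)*(t - 3)*(t^2 - 5*t + 4) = (t - 4)*(t - 3)*(t - 1)*(t - 4)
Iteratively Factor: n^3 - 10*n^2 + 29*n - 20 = (n - 1)*(n^2 - 9*n + 20) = (n - 4)*(n - 1)*(n - 5)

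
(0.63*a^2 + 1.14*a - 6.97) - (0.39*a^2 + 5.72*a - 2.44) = 0.24*a^2 - 4.58*a - 4.53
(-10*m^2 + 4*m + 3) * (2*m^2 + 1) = -20*m^4 + 8*m^3 - 4*m^2 + 4*m + 3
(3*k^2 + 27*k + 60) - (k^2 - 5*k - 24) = 2*k^2 + 32*k + 84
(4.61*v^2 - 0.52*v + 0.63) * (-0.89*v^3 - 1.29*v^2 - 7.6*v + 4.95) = -4.1029*v^5 - 5.4841*v^4 - 34.9259*v^3 + 25.9588*v^2 - 7.362*v + 3.1185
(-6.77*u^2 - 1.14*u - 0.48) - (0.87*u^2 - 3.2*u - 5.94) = -7.64*u^2 + 2.06*u + 5.46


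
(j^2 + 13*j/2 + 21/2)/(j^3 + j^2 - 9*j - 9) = (j + 7/2)/(j^2 - 2*j - 3)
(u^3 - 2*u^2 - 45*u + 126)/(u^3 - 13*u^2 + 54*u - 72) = (u + 7)/(u - 4)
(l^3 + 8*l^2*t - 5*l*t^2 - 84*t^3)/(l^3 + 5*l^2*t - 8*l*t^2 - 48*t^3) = (l + 7*t)/(l + 4*t)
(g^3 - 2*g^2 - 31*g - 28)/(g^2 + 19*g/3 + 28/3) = 3*(g^2 - 6*g - 7)/(3*g + 7)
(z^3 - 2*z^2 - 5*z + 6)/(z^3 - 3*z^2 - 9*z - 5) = (-z^3 + 2*z^2 + 5*z - 6)/(-z^3 + 3*z^2 + 9*z + 5)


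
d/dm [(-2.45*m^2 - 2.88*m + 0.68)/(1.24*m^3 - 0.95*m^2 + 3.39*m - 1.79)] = (3.038*m^4 + 7.1424*m^3 - 13.5711*m^2 + 10.063*m + 2.85)/(1.5376*m^6 - 2.356*m^5 + 9.3097*m^4 - 10.8802*m^3 + 14.8931*m^2 - 12.1362*m + 3.2041)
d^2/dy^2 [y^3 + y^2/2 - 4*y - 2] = 6*y + 1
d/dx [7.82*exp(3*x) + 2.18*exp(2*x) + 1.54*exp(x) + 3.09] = (23.46*exp(2*x) + 4.36*exp(x) + 1.54)*exp(x)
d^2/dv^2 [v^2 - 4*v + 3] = 2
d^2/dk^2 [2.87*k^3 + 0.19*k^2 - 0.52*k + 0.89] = 17.22*k + 0.38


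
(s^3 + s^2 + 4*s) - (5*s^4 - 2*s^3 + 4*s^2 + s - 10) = -5*s^4 + 3*s^3 - 3*s^2 + 3*s + 10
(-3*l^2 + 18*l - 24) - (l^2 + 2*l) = -4*l^2 + 16*l - 24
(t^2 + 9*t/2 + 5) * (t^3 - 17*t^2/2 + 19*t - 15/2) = t^5 - 4*t^4 - 57*t^3/4 + 71*t^2/2 + 245*t/4 - 75/2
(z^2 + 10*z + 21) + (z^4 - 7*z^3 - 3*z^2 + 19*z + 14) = z^4 - 7*z^3 - 2*z^2 + 29*z + 35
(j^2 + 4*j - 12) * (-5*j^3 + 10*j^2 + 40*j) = -5*j^5 - 10*j^4 + 140*j^3 + 40*j^2 - 480*j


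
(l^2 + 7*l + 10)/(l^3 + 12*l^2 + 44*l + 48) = (l + 5)/(l^2 + 10*l + 24)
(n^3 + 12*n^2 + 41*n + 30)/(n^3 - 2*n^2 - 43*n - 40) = (n + 6)/(n - 8)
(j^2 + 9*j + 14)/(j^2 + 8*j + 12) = (j + 7)/(j + 6)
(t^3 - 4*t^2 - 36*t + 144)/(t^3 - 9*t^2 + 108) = (t^2 + 2*t - 24)/(t^2 - 3*t - 18)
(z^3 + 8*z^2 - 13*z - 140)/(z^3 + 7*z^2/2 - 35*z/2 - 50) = 2*(z + 7)/(2*z + 5)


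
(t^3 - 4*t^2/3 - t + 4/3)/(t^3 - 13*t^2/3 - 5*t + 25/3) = (3*t^2 - t - 4)/(3*t^2 - 10*t - 25)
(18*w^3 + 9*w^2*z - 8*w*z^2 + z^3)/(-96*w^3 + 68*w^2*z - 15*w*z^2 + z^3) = (-6*w^2 - 5*w*z + z^2)/(32*w^2 - 12*w*z + z^2)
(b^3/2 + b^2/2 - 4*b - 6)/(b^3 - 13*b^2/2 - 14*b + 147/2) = (b^2 + 4*b + 4)/(2*b^2 - 7*b - 49)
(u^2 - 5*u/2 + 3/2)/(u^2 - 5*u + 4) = (u - 3/2)/(u - 4)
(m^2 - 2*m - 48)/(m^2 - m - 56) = (m + 6)/(m + 7)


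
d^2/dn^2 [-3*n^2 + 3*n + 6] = -6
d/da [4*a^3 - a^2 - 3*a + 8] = 12*a^2 - 2*a - 3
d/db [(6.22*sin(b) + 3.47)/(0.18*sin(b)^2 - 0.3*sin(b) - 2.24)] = (-1.2492*sin(b) + 0.5598*cos(2*b) - 13.4516)*cos(b)/(-0.18*sin(b)^2 + 0.3*sin(b) + 2.24)^2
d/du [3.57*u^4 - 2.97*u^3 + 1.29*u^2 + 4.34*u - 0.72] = 14.28*u^3 - 8.91*u^2 + 2.58*u + 4.34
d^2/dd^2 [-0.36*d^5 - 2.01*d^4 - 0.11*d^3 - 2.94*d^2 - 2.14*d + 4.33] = -7.2*d^3 - 24.12*d^2 - 0.66*d - 5.88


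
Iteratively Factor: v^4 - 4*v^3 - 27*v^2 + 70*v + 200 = (v + 2)*(v^3 - 6*v^2 - 15*v + 100) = (v - 5)*(v + 2)*(v^2 - v - 20) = (v - 5)*(v + 2)*(v + 4)*(v - 5)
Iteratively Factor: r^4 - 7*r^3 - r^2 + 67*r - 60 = (r - 1)*(r^3 - 6*r^2 - 7*r + 60) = (r - 5)*(r - 1)*(r^2 - r - 12) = (r - 5)*(r - 4)*(r - 1)*(r + 3)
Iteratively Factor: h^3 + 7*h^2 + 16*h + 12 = (h + 2)*(h^2 + 5*h + 6) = (h + 2)^2*(h + 3)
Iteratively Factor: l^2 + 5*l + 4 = (l + 4)*(l + 1)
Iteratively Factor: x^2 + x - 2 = (x + 2)*(x - 1)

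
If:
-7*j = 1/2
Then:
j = -1/14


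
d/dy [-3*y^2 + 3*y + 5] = 3 - 6*y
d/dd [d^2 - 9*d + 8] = 2*d - 9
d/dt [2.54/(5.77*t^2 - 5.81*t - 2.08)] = (14.7574 - 29.3116*t)/(-5.77*t^2 + 5.81*t + 2.08)^2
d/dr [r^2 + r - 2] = 2*r + 1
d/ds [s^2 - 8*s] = 2*s - 8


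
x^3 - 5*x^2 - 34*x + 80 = (x - 8)*(x - 2)*(x + 5)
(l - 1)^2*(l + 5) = l^3 + 3*l^2 - 9*l + 5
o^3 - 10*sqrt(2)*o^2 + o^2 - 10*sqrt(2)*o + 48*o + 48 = (o + 1)*(o - 6*sqrt(2))*(o - 4*sqrt(2))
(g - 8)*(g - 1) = g^2 - 9*g + 8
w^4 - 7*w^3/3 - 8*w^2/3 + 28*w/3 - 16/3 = (w - 2)*(w - 4/3)*(w - 1)*(w + 2)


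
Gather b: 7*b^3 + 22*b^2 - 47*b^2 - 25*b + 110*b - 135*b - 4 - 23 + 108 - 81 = 7*b^3 - 25*b^2 - 50*b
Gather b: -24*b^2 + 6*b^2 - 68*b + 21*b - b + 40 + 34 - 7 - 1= -18*b^2 - 48*b + 66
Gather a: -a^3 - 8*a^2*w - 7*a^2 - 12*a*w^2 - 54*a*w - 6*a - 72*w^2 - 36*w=-a^3 + a^2*(-8*w - 7) + a*(-12*w^2 - 54*w - 6) - 72*w^2 - 36*w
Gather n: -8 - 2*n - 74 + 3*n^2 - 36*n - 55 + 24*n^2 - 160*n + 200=27*n^2 - 198*n + 63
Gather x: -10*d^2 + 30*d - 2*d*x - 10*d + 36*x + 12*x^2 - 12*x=-10*d^2 + 20*d + 12*x^2 + x*(24 - 2*d)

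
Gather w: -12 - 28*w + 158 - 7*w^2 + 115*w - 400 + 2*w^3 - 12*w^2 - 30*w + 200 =2*w^3 - 19*w^2 + 57*w - 54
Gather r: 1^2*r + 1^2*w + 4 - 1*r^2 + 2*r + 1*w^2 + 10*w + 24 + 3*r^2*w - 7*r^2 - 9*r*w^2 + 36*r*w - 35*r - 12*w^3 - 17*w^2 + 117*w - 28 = r^2*(3*w - 8) + r*(-9*w^2 + 36*w - 32) - 12*w^3 - 16*w^2 + 128*w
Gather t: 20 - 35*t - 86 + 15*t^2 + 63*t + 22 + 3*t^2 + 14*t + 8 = 18*t^2 + 42*t - 36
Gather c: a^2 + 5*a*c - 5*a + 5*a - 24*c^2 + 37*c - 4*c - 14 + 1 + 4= a^2 - 24*c^2 + c*(5*a + 33) - 9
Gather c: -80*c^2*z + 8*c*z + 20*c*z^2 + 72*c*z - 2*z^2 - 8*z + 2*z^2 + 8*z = -80*c^2*z + c*(20*z^2 + 80*z)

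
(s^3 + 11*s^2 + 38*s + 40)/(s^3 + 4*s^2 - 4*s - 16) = (s + 5)/(s - 2)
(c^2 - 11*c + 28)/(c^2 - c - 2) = (-c^2 + 11*c - 28)/(-c^2 + c + 2)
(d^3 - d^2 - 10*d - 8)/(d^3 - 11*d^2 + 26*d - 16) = (d^3 - d^2 - 10*d - 8)/(d^3 - 11*d^2 + 26*d - 16)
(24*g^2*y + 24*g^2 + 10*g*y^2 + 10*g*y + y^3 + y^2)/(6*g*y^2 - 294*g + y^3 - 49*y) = (4*g*y + 4*g + y^2 + y)/(y^2 - 49)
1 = 1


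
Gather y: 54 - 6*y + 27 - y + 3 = 84 - 7*y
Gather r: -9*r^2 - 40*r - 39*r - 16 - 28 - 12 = -9*r^2 - 79*r - 56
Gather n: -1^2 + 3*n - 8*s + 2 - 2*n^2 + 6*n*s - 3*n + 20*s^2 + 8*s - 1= -2*n^2 + 6*n*s + 20*s^2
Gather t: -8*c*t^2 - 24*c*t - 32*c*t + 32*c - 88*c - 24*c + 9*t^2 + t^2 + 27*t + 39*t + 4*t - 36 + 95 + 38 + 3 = -80*c + t^2*(10 - 8*c) + t*(70 - 56*c) + 100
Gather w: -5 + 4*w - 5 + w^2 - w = w^2 + 3*w - 10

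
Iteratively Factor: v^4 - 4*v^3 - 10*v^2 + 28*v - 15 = (v - 5)*(v^3 + v^2 - 5*v + 3) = (v - 5)*(v + 3)*(v^2 - 2*v + 1) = (v - 5)*(v - 1)*(v + 3)*(v - 1)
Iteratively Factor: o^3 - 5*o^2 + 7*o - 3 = (o - 3)*(o^2 - 2*o + 1) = (o - 3)*(o - 1)*(o - 1)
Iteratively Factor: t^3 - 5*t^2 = (t)*(t^2 - 5*t) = t*(t - 5)*(t)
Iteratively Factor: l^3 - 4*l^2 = (l)*(l^2 - 4*l) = l*(l - 4)*(l)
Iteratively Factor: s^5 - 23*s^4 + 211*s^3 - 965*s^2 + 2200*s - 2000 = (s - 4)*(s^4 - 19*s^3 + 135*s^2 - 425*s + 500) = (s - 5)*(s - 4)*(s^3 - 14*s^2 + 65*s - 100) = (s - 5)^2*(s - 4)*(s^2 - 9*s + 20) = (s - 5)^3*(s - 4)*(s - 4)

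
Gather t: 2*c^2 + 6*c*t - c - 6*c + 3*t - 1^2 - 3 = 2*c^2 - 7*c + t*(6*c + 3) - 4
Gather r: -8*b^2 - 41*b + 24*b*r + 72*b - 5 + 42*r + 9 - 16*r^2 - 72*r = -8*b^2 + 31*b - 16*r^2 + r*(24*b - 30) + 4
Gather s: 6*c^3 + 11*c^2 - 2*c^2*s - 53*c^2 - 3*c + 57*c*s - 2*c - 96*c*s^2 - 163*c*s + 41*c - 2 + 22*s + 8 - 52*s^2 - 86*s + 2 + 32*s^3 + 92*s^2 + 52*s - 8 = 6*c^3 - 42*c^2 + 36*c + 32*s^3 + s^2*(40 - 96*c) + s*(-2*c^2 - 106*c - 12)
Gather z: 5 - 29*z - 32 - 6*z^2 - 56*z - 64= -6*z^2 - 85*z - 91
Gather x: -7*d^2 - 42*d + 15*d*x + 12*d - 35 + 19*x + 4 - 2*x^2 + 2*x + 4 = -7*d^2 - 30*d - 2*x^2 + x*(15*d + 21) - 27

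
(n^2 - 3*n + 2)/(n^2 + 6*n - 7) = (n - 2)/(n + 7)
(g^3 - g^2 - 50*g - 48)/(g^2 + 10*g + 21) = (g^3 - g^2 - 50*g - 48)/(g^2 + 10*g + 21)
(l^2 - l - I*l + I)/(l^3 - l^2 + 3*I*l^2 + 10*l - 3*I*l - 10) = (l - I)/(l^2 + 3*I*l + 10)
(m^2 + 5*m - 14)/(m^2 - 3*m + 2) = (m + 7)/(m - 1)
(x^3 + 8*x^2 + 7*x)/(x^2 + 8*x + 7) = x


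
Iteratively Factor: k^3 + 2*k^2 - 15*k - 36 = (k + 3)*(k^2 - k - 12) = (k + 3)^2*(k - 4)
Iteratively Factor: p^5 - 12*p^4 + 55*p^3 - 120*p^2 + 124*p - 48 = (p - 2)*(p^4 - 10*p^3 + 35*p^2 - 50*p + 24) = (p - 2)*(p - 1)*(p^3 - 9*p^2 + 26*p - 24) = (p - 2)^2*(p - 1)*(p^2 - 7*p + 12) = (p - 3)*(p - 2)^2*(p - 1)*(p - 4)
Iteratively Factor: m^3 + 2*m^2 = (m)*(m^2 + 2*m) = m*(m + 2)*(m)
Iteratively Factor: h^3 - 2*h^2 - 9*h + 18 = (h - 2)*(h^2 - 9) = (h - 2)*(h + 3)*(h - 3)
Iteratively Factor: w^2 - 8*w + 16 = (w - 4)*(w - 4)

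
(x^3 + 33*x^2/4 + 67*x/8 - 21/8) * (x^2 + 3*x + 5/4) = x^5 + 45*x^4/4 + 275*x^3/8 + 525*x^2/16 + 83*x/32 - 105/32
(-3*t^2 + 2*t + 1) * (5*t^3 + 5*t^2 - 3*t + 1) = -15*t^5 - 5*t^4 + 24*t^3 - 4*t^2 - t + 1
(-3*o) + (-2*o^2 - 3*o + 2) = -2*o^2 - 6*o + 2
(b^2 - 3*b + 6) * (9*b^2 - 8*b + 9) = 9*b^4 - 35*b^3 + 87*b^2 - 75*b + 54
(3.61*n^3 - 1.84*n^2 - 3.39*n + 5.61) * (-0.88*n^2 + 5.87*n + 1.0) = -3.1768*n^5 + 22.8099*n^4 - 4.2076*n^3 - 26.6761*n^2 + 29.5407*n + 5.61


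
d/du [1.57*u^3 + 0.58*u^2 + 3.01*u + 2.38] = 4.71*u^2 + 1.16*u + 3.01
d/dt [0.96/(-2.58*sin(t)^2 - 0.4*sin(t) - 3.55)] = (4.9536*sin(t) + 0.384)*cos(t)/(2.58*sin(t)^2 + 0.4*sin(t) + 3.55)^2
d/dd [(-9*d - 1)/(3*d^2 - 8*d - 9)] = (27*d^2 + 6*d + 73)/(9*d^4 - 48*d^3 + 10*d^2 + 144*d + 81)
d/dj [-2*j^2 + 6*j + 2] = 6 - 4*j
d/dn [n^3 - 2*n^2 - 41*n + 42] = 3*n^2 - 4*n - 41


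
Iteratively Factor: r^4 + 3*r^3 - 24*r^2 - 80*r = (r)*(r^3 + 3*r^2 - 24*r - 80) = r*(r + 4)*(r^2 - r - 20) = r*(r + 4)^2*(r - 5)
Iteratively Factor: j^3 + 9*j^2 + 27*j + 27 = (j + 3)*(j^2 + 6*j + 9) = (j + 3)^2*(j + 3)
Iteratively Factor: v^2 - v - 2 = (v - 2)*(v + 1)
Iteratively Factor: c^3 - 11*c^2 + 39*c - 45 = (c - 3)*(c^2 - 8*c + 15) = (c - 3)^2*(c - 5)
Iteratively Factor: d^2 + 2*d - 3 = (d - 1)*(d + 3)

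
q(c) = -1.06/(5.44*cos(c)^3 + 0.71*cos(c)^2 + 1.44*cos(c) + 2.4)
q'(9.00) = -1.01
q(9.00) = 0.43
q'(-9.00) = 1.01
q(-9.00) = 0.43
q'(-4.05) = -21.03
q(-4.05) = -2.05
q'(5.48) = 0.25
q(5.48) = -0.19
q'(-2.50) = 5.70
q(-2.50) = 0.97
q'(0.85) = -0.28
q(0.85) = -0.20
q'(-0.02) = 0.00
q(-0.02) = -0.11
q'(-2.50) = 5.70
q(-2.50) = 0.97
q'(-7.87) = 0.27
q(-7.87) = -0.45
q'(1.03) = -0.36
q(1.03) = -0.26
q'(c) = -1.06*(16.32*sin(c)*cos(c)^2 + 1.42*sin(c)*cos(c) + 1.44*sin(c))/(5.44*cos(c)^3 + 0.71*cos(c)^2 + 1.44*cos(c) + 2.4)^2 = (17.2992*sin(c)^2 - 1.5052*cos(c) - 18.8256)*sin(c)/(5.44*cos(c)^3 + 0.71*cos(c)^2 + 1.44*cos(c) + 2.4)^2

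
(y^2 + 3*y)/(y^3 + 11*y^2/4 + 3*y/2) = 4*(y + 3)/(4*y^2 + 11*y + 6)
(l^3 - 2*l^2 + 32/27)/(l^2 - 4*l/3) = l - 2/3 - 8/(9*l)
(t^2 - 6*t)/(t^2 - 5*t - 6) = t/(t + 1)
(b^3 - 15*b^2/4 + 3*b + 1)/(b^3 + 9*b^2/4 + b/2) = (b^2 - 4*b + 4)/(b*(b + 2))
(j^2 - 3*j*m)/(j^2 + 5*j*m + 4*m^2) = j*(j - 3*m)/(j^2 + 5*j*m + 4*m^2)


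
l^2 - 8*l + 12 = (l - 6)*(l - 2)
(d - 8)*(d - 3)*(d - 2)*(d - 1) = d^4 - 14*d^3 + 59*d^2 - 94*d + 48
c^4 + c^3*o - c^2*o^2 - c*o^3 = c*(c - o)*(c + o)^2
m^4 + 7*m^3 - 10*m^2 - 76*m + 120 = (m - 2)^2*(m + 5)*(m + 6)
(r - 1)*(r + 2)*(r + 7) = r^3 + 8*r^2 + 5*r - 14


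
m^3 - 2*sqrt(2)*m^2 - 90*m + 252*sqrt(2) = (m - 6*sqrt(2))*(m - 3*sqrt(2))*(m + 7*sqrt(2))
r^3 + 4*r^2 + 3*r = r*(r + 1)*(r + 3)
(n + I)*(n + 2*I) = n^2 + 3*I*n - 2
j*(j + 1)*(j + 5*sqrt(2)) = j^3 + j^2 + 5*sqrt(2)*j^2 + 5*sqrt(2)*j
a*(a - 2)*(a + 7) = a^3 + 5*a^2 - 14*a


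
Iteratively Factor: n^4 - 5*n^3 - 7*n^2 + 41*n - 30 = (n - 1)*(n^3 - 4*n^2 - 11*n + 30) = (n - 2)*(n - 1)*(n^2 - 2*n - 15) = (n - 5)*(n - 2)*(n - 1)*(n + 3)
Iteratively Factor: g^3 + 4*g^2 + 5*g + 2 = (g + 1)*(g^2 + 3*g + 2) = (g + 1)*(g + 2)*(g + 1)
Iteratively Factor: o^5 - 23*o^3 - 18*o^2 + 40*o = (o - 5)*(o^4 + 5*o^3 + 2*o^2 - 8*o) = o*(o - 5)*(o^3 + 5*o^2 + 2*o - 8) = o*(o - 5)*(o - 1)*(o^2 + 6*o + 8) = o*(o - 5)*(o - 1)*(o + 4)*(o + 2)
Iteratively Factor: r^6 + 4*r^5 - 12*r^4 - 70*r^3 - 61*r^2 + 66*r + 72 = (r + 3)*(r^5 + r^4 - 15*r^3 - 25*r^2 + 14*r + 24) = (r - 1)*(r + 3)*(r^4 + 2*r^3 - 13*r^2 - 38*r - 24) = (r - 1)*(r + 1)*(r + 3)*(r^3 + r^2 - 14*r - 24) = (r - 1)*(r + 1)*(r + 2)*(r + 3)*(r^2 - r - 12) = (r - 1)*(r + 1)*(r + 2)*(r + 3)^2*(r - 4)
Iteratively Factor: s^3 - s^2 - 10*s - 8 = (s + 2)*(s^2 - 3*s - 4) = (s - 4)*(s + 2)*(s + 1)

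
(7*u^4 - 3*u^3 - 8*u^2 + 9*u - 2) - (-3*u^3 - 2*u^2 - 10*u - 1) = 7*u^4 - 6*u^2 + 19*u - 1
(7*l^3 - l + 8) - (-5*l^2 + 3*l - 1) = 7*l^3 + 5*l^2 - 4*l + 9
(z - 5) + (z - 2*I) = 2*z - 5 - 2*I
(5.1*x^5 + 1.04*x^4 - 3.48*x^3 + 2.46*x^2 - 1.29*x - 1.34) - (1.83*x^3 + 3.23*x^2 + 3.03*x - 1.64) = 5.1*x^5 + 1.04*x^4 - 5.31*x^3 - 0.77*x^2 - 4.32*x + 0.3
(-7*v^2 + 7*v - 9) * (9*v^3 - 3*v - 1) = -63*v^5 + 63*v^4 - 60*v^3 - 14*v^2 + 20*v + 9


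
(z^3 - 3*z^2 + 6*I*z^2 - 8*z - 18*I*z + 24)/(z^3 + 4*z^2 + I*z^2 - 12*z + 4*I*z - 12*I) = (z^3 + z^2*(-3 + 6*I) + z*(-8 - 18*I) + 24)/(z^3 + z^2*(4 + I) + z*(-12 + 4*I) - 12*I)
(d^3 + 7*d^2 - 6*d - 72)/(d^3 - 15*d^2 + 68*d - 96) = (d^2 + 10*d + 24)/(d^2 - 12*d + 32)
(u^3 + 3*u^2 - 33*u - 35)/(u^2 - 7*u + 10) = (u^2 + 8*u + 7)/(u - 2)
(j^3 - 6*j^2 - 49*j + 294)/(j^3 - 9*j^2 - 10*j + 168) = (j + 7)/(j + 4)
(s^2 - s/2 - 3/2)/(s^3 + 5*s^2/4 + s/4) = 2*(2*s - 3)/(s*(4*s + 1))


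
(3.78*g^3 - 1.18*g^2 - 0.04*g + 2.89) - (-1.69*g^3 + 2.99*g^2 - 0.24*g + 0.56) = 5.47*g^3 - 4.17*g^2 + 0.2*g + 2.33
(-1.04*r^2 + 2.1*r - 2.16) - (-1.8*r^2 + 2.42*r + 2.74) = 0.76*r^2 - 0.32*r - 4.9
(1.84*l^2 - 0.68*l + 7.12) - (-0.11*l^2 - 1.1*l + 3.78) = 1.95*l^2 + 0.42*l + 3.34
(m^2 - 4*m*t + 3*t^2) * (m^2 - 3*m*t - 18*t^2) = m^4 - 7*m^3*t - 3*m^2*t^2 + 63*m*t^3 - 54*t^4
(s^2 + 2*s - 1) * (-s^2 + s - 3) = -s^4 - s^3 - 7*s + 3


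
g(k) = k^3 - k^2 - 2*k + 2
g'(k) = 3*k^2 - 2*k - 2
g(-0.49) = 2.62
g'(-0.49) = -0.30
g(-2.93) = -25.88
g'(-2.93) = 29.61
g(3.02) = 14.38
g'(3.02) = 19.32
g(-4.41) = -94.39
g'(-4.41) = 65.16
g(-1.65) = -1.91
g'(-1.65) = 9.47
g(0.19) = 1.59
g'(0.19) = -2.27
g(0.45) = 0.99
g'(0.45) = -2.29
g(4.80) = 79.95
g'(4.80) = 57.52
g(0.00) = 2.00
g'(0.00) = -2.00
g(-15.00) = -3568.00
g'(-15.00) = 703.00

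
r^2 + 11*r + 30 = (r + 5)*(r + 6)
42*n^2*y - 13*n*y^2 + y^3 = y*(-7*n + y)*(-6*n + y)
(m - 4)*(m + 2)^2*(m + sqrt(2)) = m^4 + sqrt(2)*m^3 - 12*m^2 - 12*sqrt(2)*m - 16*m - 16*sqrt(2)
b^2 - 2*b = b*(b - 2)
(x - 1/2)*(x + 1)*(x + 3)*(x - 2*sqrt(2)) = x^4 - 2*sqrt(2)*x^3 + 7*x^3/2 - 7*sqrt(2)*x^2 + x^2 - 2*sqrt(2)*x - 3*x/2 + 3*sqrt(2)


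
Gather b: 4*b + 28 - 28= 4*b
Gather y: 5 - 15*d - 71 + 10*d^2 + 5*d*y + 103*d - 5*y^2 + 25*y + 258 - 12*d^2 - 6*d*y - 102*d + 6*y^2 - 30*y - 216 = -2*d^2 - 14*d + y^2 + y*(-d - 5) - 24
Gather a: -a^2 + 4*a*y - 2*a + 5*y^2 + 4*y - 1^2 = -a^2 + a*(4*y - 2) + 5*y^2 + 4*y - 1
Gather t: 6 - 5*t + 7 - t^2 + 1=-t^2 - 5*t + 14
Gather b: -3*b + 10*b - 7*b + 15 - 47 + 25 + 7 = 0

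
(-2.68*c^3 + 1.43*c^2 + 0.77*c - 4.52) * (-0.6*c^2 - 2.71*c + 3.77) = 1.608*c^5 + 6.4048*c^4 - 14.4409*c^3 + 6.0164*c^2 + 15.1521*c - 17.0404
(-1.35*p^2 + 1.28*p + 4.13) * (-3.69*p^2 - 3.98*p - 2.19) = 4.9815*p^4 + 0.6498*p^3 - 17.3776*p^2 - 19.2406*p - 9.0447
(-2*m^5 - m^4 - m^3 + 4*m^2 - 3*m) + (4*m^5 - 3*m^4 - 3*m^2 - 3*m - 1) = 2*m^5 - 4*m^4 - m^3 + m^2 - 6*m - 1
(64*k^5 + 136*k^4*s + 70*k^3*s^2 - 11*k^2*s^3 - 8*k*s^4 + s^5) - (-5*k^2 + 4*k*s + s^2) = 64*k^5 + 136*k^4*s + 70*k^3*s^2 - 11*k^2*s^3 + 5*k^2 - 8*k*s^4 - 4*k*s + s^5 - s^2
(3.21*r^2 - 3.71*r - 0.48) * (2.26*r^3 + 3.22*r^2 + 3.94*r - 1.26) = 7.2546*r^5 + 1.9516*r^4 - 0.383600000000001*r^3 - 20.2076*r^2 + 2.7834*r + 0.6048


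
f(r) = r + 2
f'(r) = 1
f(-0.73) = 1.27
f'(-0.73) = 1.00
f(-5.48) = -3.48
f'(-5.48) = 1.00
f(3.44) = 5.44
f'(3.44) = 1.00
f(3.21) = 5.21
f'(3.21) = 1.00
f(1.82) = 3.82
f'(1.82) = 1.00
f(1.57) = 3.57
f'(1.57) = 1.00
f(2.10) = 4.10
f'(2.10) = 1.00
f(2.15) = 4.15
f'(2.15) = 1.00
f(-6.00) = -4.00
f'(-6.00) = 1.00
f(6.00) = 8.00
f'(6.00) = 1.00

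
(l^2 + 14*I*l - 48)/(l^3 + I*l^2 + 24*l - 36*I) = (l + 8*I)/(l^2 - 5*I*l - 6)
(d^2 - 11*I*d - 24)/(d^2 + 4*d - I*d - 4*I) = (d^2 - 11*I*d - 24)/(d^2 + d*(4 - I) - 4*I)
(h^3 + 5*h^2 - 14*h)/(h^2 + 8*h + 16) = h*(h^2 + 5*h - 14)/(h^2 + 8*h + 16)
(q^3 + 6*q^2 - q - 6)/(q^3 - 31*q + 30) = (q + 1)/(q - 5)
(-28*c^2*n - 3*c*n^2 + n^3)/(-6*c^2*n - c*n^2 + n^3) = (28*c^2 + 3*c*n - n^2)/(6*c^2 + c*n - n^2)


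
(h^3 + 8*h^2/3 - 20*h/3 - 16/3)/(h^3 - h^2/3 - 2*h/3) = (h^2 + 2*h - 8)/(h*(h - 1))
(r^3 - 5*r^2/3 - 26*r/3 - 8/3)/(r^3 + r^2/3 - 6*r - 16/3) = (3*r^2 - 11*r - 4)/(3*r^2 - 5*r - 8)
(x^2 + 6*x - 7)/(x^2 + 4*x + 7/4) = 4*(x^2 + 6*x - 7)/(4*x^2 + 16*x + 7)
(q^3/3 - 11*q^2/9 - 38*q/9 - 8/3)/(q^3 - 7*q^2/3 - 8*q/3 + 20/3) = (3*q^3 - 11*q^2 - 38*q - 24)/(3*(3*q^3 - 7*q^2 - 8*q + 20))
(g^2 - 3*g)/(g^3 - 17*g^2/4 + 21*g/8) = 8*(g - 3)/(8*g^2 - 34*g + 21)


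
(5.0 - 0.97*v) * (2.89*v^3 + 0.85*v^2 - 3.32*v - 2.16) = -2.8033*v^4 + 13.6255*v^3 + 7.4704*v^2 - 14.5048*v - 10.8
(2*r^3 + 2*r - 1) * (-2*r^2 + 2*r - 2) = -4*r^5 + 4*r^4 - 8*r^3 + 6*r^2 - 6*r + 2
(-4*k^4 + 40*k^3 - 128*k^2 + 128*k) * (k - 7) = -4*k^5 + 68*k^4 - 408*k^3 + 1024*k^2 - 896*k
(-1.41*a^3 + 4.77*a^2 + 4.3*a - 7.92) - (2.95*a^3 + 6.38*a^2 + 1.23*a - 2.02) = -4.36*a^3 - 1.61*a^2 + 3.07*a - 5.9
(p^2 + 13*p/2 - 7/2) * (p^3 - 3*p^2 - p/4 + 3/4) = p^5 + 7*p^4/2 - 93*p^3/4 + 77*p^2/8 + 23*p/4 - 21/8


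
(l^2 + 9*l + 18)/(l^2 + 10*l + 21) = (l + 6)/(l + 7)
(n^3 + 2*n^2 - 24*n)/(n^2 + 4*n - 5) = n*(n^2 + 2*n - 24)/(n^2 + 4*n - 5)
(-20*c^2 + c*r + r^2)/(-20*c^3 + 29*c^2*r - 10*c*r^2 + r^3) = (5*c + r)/(5*c^2 - 6*c*r + r^2)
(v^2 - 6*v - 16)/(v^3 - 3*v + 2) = (v - 8)/(v^2 - 2*v + 1)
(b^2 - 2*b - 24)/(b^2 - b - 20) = (b - 6)/(b - 5)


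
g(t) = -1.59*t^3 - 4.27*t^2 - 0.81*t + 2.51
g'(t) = -4.77*t^2 - 8.54*t - 0.81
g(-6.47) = 259.64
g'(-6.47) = -145.23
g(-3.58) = 23.64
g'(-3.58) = -31.37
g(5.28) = -354.85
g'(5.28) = -178.88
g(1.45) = -12.49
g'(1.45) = -23.22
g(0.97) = -3.74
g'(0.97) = -13.58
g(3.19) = -95.14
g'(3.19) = -76.59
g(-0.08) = 2.55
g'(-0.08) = -0.16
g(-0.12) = 2.55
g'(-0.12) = 0.15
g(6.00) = -499.51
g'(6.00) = -223.77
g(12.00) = -3369.61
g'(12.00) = -790.17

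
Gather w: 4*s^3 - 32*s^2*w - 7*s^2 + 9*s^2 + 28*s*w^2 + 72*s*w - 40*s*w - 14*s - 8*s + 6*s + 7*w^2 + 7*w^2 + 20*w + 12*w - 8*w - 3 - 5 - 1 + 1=4*s^3 + 2*s^2 - 16*s + w^2*(28*s + 14) + w*(-32*s^2 + 32*s + 24) - 8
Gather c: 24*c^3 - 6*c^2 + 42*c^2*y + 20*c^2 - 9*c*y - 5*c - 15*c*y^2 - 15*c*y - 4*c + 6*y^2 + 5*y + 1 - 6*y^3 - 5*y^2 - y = 24*c^3 + c^2*(42*y + 14) + c*(-15*y^2 - 24*y - 9) - 6*y^3 + y^2 + 4*y + 1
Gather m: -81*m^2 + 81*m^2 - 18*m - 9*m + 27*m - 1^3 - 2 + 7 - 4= 0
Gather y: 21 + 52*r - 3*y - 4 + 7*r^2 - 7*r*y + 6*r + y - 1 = 7*r^2 + 58*r + y*(-7*r - 2) + 16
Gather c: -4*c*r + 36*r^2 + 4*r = -4*c*r + 36*r^2 + 4*r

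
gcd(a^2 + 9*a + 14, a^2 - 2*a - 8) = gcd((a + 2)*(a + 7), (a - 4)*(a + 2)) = a + 2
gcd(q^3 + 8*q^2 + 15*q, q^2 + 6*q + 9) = q + 3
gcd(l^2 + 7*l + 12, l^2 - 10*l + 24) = 1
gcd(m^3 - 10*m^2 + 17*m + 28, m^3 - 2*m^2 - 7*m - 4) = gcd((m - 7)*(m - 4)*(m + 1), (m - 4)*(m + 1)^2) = m^2 - 3*m - 4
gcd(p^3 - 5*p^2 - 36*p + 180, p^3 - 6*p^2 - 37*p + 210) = p^2 + p - 30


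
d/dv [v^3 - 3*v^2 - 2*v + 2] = 3*v^2 - 6*v - 2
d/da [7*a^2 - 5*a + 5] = 14*a - 5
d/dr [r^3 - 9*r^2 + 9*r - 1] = 3*r^2 - 18*r + 9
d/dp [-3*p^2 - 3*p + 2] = -6*p - 3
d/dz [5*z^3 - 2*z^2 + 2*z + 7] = 15*z^2 - 4*z + 2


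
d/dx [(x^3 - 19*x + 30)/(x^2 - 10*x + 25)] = (x^3 - 15*x^2 + 19*x + 35)/(x^3 - 15*x^2 + 75*x - 125)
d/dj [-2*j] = -2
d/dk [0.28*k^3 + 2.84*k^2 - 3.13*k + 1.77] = 0.84*k^2 + 5.68*k - 3.13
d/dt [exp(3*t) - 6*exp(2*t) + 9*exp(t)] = 3*(exp(2*t) - 4*exp(t) + 3)*exp(t)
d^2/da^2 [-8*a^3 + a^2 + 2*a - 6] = 2 - 48*a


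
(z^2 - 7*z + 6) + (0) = z^2 - 7*z + 6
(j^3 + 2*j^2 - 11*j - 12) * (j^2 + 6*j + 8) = j^5 + 8*j^4 + 9*j^3 - 62*j^2 - 160*j - 96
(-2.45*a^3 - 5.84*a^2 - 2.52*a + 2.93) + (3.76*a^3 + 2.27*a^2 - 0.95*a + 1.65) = 1.31*a^3 - 3.57*a^2 - 3.47*a + 4.58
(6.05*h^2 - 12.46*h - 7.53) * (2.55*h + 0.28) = 15.4275*h^3 - 30.079*h^2 - 22.6903*h - 2.1084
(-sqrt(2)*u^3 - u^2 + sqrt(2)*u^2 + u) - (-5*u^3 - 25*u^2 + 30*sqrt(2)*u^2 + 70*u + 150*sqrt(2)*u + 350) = -sqrt(2)*u^3 + 5*u^3 - 29*sqrt(2)*u^2 + 24*u^2 - 150*sqrt(2)*u - 69*u - 350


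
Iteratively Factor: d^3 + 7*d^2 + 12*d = (d + 3)*(d^2 + 4*d) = d*(d + 3)*(d + 4)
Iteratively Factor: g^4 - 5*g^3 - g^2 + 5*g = (g - 1)*(g^3 - 4*g^2 - 5*g) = (g - 1)*(g + 1)*(g^2 - 5*g) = g*(g - 1)*(g + 1)*(g - 5)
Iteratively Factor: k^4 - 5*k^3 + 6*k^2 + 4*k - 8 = (k + 1)*(k^3 - 6*k^2 + 12*k - 8) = (k - 2)*(k + 1)*(k^2 - 4*k + 4) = (k - 2)^2*(k + 1)*(k - 2)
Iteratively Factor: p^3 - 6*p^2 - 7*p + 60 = (p - 4)*(p^2 - 2*p - 15) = (p - 5)*(p - 4)*(p + 3)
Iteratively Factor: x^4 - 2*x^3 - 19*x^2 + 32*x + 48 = (x + 4)*(x^3 - 6*x^2 + 5*x + 12) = (x - 4)*(x + 4)*(x^2 - 2*x - 3) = (x - 4)*(x + 1)*(x + 4)*(x - 3)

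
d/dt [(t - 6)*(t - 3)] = 2*t - 9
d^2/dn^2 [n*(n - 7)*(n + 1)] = 6*n - 12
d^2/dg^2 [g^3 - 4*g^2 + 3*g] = 6*g - 8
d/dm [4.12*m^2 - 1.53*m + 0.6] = 8.24*m - 1.53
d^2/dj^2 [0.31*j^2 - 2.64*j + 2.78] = 0.620000000000000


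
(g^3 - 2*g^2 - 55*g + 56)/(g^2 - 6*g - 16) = (g^2 + 6*g - 7)/(g + 2)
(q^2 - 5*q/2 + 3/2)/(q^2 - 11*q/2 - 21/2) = (-2*q^2 + 5*q - 3)/(-2*q^2 + 11*q + 21)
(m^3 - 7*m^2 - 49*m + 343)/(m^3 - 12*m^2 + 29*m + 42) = (m^2 - 49)/(m^2 - 5*m - 6)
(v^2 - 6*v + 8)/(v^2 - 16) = (v - 2)/(v + 4)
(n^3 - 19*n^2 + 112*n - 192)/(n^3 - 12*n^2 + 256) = (n - 3)/(n + 4)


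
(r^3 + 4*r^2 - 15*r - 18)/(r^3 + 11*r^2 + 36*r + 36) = (r^2 - 2*r - 3)/(r^2 + 5*r + 6)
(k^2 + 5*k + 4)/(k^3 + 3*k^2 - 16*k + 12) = (k^2 + 5*k + 4)/(k^3 + 3*k^2 - 16*k + 12)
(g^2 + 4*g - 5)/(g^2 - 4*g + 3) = (g + 5)/(g - 3)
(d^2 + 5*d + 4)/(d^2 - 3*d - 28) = (d + 1)/(d - 7)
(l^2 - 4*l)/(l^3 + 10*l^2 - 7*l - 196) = l/(l^2 + 14*l + 49)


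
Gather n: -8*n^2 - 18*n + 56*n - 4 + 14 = -8*n^2 + 38*n + 10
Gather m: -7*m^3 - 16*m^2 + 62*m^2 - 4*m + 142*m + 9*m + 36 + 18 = -7*m^3 + 46*m^2 + 147*m + 54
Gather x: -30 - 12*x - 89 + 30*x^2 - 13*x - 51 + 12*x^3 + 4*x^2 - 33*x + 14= 12*x^3 + 34*x^2 - 58*x - 156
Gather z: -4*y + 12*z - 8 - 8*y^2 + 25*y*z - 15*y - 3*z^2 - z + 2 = -8*y^2 - 19*y - 3*z^2 + z*(25*y + 11) - 6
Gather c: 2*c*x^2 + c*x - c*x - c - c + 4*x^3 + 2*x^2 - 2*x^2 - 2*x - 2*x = c*(2*x^2 - 2) + 4*x^3 - 4*x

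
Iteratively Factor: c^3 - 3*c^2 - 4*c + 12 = (c + 2)*(c^2 - 5*c + 6) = (c - 3)*(c + 2)*(c - 2)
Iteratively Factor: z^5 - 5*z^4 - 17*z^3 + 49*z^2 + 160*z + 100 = (z + 2)*(z^4 - 7*z^3 - 3*z^2 + 55*z + 50) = (z - 5)*(z + 2)*(z^3 - 2*z^2 - 13*z - 10) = (z - 5)*(z + 1)*(z + 2)*(z^2 - 3*z - 10) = (z - 5)^2*(z + 1)*(z + 2)*(z + 2)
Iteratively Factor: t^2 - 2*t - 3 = (t - 3)*(t + 1)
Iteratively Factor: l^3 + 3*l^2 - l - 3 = (l - 1)*(l^2 + 4*l + 3) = (l - 1)*(l + 1)*(l + 3)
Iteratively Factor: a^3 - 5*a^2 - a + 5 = (a - 5)*(a^2 - 1) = (a - 5)*(a - 1)*(a + 1)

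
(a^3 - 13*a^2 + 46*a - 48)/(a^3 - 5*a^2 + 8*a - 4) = (a^2 - 11*a + 24)/(a^2 - 3*a + 2)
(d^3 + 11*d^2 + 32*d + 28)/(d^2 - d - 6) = (d^2 + 9*d + 14)/(d - 3)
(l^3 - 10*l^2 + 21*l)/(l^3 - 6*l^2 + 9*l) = (l - 7)/(l - 3)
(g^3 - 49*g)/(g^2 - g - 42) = g*(g + 7)/(g + 6)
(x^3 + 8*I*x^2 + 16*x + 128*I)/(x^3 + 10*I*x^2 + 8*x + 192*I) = (x + 4*I)/(x + 6*I)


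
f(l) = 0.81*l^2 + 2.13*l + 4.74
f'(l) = 1.62*l + 2.13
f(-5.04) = 14.58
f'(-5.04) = -6.03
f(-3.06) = 5.81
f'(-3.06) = -2.83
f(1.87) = 11.56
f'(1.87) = 5.16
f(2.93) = 17.93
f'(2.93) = 6.88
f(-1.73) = 3.48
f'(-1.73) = -0.67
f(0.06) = 4.87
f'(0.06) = 2.23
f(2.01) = 12.29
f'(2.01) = 5.39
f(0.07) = 4.89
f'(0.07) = 2.24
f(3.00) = 18.42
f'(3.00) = 6.99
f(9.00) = 89.52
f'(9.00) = 16.71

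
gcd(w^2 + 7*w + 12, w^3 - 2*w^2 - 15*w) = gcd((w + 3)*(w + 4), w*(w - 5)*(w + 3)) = w + 3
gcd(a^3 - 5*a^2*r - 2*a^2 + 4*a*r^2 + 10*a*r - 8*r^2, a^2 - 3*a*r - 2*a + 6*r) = a - 2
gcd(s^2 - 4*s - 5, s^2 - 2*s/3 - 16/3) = 1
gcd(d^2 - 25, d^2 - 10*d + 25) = d - 5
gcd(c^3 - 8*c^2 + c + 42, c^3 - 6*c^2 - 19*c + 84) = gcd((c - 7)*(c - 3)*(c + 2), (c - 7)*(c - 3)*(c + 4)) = c^2 - 10*c + 21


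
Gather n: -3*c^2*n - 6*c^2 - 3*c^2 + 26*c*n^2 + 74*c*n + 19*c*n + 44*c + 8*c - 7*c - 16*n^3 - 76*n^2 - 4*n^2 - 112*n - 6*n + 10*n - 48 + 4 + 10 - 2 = -9*c^2 + 45*c - 16*n^3 + n^2*(26*c - 80) + n*(-3*c^2 + 93*c - 108) - 36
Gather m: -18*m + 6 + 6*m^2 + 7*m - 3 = 6*m^2 - 11*m + 3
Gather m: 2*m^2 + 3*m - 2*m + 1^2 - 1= 2*m^2 + m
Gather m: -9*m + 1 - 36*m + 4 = 5 - 45*m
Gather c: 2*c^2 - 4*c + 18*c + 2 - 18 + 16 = 2*c^2 + 14*c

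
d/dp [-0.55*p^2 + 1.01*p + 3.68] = 1.01 - 1.1*p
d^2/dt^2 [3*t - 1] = 0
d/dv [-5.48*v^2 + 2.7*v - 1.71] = 2.7 - 10.96*v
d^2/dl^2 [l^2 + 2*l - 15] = 2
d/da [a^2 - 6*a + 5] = 2*a - 6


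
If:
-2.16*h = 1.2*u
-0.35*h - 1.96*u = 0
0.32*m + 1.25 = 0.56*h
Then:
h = 0.00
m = -3.91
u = 0.00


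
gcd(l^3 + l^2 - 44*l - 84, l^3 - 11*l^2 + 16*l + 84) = l^2 - 5*l - 14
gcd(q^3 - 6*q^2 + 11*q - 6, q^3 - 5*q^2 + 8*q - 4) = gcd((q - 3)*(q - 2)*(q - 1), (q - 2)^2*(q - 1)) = q^2 - 3*q + 2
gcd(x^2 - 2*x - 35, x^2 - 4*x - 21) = x - 7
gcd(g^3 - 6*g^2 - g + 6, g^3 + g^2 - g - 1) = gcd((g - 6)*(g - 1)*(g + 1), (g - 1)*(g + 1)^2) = g^2 - 1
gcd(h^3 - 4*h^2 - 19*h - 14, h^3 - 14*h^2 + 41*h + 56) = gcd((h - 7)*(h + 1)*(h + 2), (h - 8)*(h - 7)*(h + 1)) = h^2 - 6*h - 7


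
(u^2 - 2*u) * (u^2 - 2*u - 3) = u^4 - 4*u^3 + u^2 + 6*u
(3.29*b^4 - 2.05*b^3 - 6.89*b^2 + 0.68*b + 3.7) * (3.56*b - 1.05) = 11.7124*b^5 - 10.7525*b^4 - 22.3759*b^3 + 9.6553*b^2 + 12.458*b - 3.885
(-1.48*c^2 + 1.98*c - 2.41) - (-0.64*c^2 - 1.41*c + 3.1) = -0.84*c^2 + 3.39*c - 5.51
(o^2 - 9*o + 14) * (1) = o^2 - 9*o + 14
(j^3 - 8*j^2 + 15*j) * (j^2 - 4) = j^5 - 8*j^4 + 11*j^3 + 32*j^2 - 60*j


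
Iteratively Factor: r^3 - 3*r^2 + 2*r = (r - 1)*(r^2 - 2*r) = r*(r - 1)*(r - 2)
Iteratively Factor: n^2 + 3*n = (n)*(n + 3)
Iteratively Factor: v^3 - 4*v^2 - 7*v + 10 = (v - 5)*(v^2 + v - 2) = (v - 5)*(v + 2)*(v - 1)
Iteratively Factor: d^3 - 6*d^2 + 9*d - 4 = (d - 1)*(d^2 - 5*d + 4) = (d - 1)^2*(d - 4)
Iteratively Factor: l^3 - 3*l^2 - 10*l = (l - 5)*(l^2 + 2*l) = l*(l - 5)*(l + 2)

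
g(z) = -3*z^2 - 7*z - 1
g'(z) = -6*z - 7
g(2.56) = -38.58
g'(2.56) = -22.36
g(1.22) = -14.01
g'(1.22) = -14.32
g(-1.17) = 3.08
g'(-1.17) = 0.02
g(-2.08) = 0.58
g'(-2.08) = 5.48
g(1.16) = -13.16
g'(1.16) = -13.96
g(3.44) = -60.58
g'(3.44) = -27.64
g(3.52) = -62.81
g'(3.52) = -28.12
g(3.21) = -54.38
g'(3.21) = -26.26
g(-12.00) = -349.00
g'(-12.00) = 65.00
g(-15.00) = -571.00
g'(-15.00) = 83.00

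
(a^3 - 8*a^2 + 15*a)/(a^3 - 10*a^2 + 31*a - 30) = a/(a - 2)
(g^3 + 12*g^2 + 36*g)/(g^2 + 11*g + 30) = g*(g + 6)/(g + 5)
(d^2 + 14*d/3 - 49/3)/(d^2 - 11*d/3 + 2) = (3*d^2 + 14*d - 49)/(3*d^2 - 11*d + 6)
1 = 1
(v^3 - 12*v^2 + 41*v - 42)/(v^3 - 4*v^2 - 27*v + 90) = (v^2 - 9*v + 14)/(v^2 - v - 30)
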